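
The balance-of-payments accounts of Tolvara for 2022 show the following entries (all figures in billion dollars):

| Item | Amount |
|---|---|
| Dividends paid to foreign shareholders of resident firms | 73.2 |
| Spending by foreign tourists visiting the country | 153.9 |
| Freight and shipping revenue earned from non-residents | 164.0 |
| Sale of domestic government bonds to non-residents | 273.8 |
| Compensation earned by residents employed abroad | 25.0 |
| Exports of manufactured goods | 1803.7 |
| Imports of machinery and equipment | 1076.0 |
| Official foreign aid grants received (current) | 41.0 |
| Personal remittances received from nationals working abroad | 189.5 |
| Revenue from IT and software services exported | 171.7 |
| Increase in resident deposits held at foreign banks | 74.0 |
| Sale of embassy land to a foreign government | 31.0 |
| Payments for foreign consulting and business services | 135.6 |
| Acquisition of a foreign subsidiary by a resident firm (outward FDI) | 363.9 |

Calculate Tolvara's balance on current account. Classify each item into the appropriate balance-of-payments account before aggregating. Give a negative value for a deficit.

1264.0

Goods: -1076.0 + 1803.7 = 727.7
Services: -135.6 + 164.0 + 171.7 + 153.9 = 354.0
Primary income: 25.0 - 73.2 = -48.2
Secondary income: 41.0 + 189.5 = 230.5
Current account = 727.7 + 354.0 + (-48.2) + 230.5 = 1264.0
(Excluded from the current account — financial account: sale of domestic government bonds to non-residents 273.8, increase in resident deposits held at foreign banks 74.0, acquisition of a foreign subsidiary by a resident firm (outward FDI) 363.9; capital account: sale of embassy land to a foreign government 31.0.)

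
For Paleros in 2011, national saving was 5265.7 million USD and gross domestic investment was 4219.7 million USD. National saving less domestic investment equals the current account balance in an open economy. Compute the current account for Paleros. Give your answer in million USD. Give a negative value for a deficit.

1046.0

CA = S - I = 5265.7 - 4219.7 = 1046.0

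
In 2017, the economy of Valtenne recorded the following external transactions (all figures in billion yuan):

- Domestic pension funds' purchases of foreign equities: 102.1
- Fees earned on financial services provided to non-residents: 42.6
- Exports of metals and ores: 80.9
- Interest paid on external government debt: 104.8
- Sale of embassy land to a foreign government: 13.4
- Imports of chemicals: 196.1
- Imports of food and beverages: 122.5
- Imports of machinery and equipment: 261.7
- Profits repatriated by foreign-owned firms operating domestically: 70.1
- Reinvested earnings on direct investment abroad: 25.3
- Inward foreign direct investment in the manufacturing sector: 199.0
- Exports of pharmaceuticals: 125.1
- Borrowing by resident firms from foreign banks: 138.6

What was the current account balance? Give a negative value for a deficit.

-481.3

Goods: 125.1 - 196.1 + 80.9 - 122.5 - 261.7 = -374.3
Services: 42.6
Primary income: -70.1 + 25.3 - 104.8 = -149.6
Current account = (-374.3) + 42.6 + (-149.6) = -481.3
(Excluded from the current account — financial account: domestic pension funds' purchases of foreign equities 102.1, inward foreign direct investment in the manufacturing sector 199.0, borrowing by resident firms from foreign banks 138.6; capital account: sale of embassy land to a foreign government 13.4.)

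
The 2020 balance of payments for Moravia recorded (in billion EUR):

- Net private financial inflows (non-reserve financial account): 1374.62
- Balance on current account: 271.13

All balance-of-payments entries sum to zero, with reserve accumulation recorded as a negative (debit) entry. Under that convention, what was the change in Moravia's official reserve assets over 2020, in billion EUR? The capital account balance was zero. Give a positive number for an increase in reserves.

Official reserve transactions balance = -(271.13 + 1374.62) = -1645.75
An accumulation of reserves is recorded as a debit (negative entry), so the change in the stock of reserves is the negative of that balance.
Change in official reserves = -(-1645.75) = 1645.75

1645.75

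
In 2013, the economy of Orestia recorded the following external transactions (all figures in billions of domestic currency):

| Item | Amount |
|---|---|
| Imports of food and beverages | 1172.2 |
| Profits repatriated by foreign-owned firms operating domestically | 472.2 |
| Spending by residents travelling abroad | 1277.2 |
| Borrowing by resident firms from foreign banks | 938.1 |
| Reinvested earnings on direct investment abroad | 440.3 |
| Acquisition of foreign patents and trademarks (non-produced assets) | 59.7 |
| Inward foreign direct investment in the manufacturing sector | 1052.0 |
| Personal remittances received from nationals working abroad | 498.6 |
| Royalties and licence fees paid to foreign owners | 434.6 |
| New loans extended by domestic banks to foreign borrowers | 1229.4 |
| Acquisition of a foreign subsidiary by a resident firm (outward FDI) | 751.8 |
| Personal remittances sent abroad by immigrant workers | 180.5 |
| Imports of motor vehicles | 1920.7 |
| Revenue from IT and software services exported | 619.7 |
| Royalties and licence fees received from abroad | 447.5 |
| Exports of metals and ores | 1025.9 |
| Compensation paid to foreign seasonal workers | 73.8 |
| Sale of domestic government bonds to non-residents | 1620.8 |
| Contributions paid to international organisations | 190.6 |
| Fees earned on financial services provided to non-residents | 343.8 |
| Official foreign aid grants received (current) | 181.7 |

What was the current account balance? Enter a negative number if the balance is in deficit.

-2164.3

Goods: -1920.7 - 1172.2 + 1025.9 = -2067.0
Services: 619.7 + 343.8 + 447.5 - 434.6 - 1277.2 = -300.8
Primary income: -472.2 - 73.8 + 440.3 = -105.7
Secondary income: -180.5 + 181.7 - 190.6 + 498.6 = 309.2
Current account = (-2067.0) + (-300.8) + (-105.7) + 309.2 = -2164.3
(Excluded from the current account — financial account: borrowing by resident firms from foreign banks 938.1, inward foreign direct investment in the manufacturing sector 1052.0, new loans extended by domestic banks to foreign borrowers 1229.4, acquisition of a foreign subsidiary by a resident firm (outward FDI) 751.8, sale of domestic government bonds to non-residents 1620.8; capital account: acquisition of foreign patents and trademarks (non-produced assets) 59.7.)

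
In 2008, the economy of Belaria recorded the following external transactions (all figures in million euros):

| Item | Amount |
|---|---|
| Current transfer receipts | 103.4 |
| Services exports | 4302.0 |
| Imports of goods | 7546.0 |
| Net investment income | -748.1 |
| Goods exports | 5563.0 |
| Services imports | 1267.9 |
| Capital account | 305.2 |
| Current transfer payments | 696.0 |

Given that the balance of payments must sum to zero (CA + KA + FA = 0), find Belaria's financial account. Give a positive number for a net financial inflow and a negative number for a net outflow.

Goods balance = 5563.0 - 7546.0 = -1983.0
Services balance = 4302.0 - 1267.9 = 3034.1
Trade balance (goods + services) = -1983.0 + 3034.1 = 1051.1
Net primary income = -748.1
Net secondary income = 103.4 - 696.0 = -592.6
Current account = 1051.1 + (-748.1) + (-592.6) = -289.6
Financial account = -(-289.6 + 305.2) = -15.6

-15.6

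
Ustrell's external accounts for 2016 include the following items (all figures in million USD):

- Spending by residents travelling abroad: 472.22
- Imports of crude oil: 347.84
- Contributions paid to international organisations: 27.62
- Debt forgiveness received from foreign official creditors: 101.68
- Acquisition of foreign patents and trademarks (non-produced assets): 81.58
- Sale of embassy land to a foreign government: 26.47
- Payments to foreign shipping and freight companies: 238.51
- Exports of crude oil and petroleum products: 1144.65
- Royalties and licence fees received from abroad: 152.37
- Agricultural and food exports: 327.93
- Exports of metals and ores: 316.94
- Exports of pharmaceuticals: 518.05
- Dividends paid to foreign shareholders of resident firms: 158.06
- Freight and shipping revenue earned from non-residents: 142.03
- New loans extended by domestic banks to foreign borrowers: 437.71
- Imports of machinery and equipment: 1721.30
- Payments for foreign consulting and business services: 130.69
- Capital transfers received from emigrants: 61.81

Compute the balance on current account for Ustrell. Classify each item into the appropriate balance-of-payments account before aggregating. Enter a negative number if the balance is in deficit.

Goods: 518.05 + 316.94 + 1144.65 - 1721.30 + 327.93 - 347.84 = 238.43
Services: -238.51 + 152.37 + 142.03 - 130.69 - 472.22 = -547.02
Primary income: -158.06
Secondary income: -27.62
Current account = 238.43 + (-547.02) + (-158.06) + (-27.62) = -494.27
(Excluded from the current account — capital account: debt forgiveness received from foreign official creditors 101.68, acquisition of foreign patents and trademarks (non-produced assets) 81.58, sale of embassy land to a foreign government 26.47, capital transfers received from emigrants 61.81; financial account: new loans extended by domestic banks to foreign borrowers 437.71.)

-494.27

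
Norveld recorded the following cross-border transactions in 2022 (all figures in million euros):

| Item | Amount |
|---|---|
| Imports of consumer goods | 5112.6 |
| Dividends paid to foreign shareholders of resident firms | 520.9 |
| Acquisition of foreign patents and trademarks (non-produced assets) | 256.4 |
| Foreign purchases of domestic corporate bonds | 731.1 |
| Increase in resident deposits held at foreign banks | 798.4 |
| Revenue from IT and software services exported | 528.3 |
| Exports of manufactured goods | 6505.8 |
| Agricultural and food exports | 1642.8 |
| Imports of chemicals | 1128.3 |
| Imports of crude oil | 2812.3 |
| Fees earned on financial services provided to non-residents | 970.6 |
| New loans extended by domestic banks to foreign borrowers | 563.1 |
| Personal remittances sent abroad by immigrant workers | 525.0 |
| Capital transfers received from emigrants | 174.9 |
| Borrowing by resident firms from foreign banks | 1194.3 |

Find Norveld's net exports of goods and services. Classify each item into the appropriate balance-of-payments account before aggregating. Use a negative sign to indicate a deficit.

Goods: -1128.3 + 6505.8 - 2812.3 + 1642.8 - 5112.6 = -904.6
Services: 528.3 + 970.6 = 1498.9
Trade balance = -904.6 + 1498.9 = 594.3
(Excluded from the trade balance — primary income: dividends paid to foreign shareholders of resident firms 520.9; capital account: acquisition of foreign patents and trademarks (non-produced assets) 256.4, capital transfers received from emigrants 174.9; financial account: foreign purchases of domestic corporate bonds 731.1, increase in resident deposits held at foreign banks 798.4, new loans extended by domestic banks to foreign borrowers 563.1, borrowing by resident firms from foreign banks 1194.3; secondary income: personal remittances sent abroad by immigrant workers 525.0.)

594.3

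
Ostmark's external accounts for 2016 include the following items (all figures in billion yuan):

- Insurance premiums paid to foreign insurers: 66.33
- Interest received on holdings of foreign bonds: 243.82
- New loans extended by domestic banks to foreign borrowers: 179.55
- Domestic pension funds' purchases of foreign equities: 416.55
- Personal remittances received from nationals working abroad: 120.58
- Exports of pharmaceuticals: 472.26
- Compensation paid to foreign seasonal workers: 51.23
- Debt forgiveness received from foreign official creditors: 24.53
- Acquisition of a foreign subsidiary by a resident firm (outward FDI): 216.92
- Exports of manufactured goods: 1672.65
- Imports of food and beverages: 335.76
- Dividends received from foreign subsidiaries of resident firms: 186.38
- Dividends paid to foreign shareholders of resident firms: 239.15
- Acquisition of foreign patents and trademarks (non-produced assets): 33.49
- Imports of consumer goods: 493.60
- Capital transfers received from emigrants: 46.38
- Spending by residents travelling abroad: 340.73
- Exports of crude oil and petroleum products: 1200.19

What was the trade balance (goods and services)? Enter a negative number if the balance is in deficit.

Goods: 1200.19 - 335.76 + 1672.65 + 472.26 - 493.60 = 2515.74
Services: -340.73 - 66.33 = -407.06
Trade balance = 2515.74 + (-407.06) = 2108.68
(Excluded from the trade balance — primary income: interest received on holdings of foreign bonds 243.82, compensation paid to foreign seasonal workers 51.23, dividends received from foreign subsidiaries of resident firms 186.38, dividends paid to foreign shareholders of resident firms 239.15; financial account: new loans extended by domestic banks to foreign borrowers 179.55, domestic pension funds' purchases of foreign equities 416.55, acquisition of a foreign subsidiary by a resident firm (outward FDI) 216.92; secondary income: personal remittances received from nationals working abroad 120.58; capital account: debt forgiveness received from foreign official creditors 24.53, acquisition of foreign patents and trademarks (non-produced assets) 33.49, capital transfers received from emigrants 46.38.)

2108.68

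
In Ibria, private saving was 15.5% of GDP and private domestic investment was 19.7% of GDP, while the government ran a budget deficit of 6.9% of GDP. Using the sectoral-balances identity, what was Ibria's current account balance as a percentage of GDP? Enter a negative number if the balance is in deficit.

-11.1

By the sectoral-balances identity, CA = (S_private - I) + (T - G).
Private balance = 15.5 - 19.7 = -4.2
Government balance (T - G) = -6.9
CA = -4.2 + (-6.9) = -11.1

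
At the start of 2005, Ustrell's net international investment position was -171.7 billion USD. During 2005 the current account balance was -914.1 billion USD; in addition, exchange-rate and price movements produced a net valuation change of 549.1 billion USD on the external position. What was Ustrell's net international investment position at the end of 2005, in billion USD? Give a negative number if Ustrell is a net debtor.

Change in NIIP = current account + net valuation change = -914.1 + 549.1 = -365.0
End-of-year NIIP = -171.7 + (-365.0) = -536.7

-536.7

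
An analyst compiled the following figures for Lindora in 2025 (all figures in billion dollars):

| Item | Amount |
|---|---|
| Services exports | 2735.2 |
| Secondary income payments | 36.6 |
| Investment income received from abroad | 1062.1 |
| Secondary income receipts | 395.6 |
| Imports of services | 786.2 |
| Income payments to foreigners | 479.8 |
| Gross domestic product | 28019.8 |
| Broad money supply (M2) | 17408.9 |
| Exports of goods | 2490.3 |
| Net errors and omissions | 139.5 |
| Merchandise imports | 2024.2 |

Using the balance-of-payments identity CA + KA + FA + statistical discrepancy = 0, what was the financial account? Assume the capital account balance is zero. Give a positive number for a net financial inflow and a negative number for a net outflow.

-3495.9

Goods balance = 2490.3 - 2024.2 = 466.1
Services balance = 2735.2 - 786.2 = 1949.0
Trade balance (goods + services) = 466.1 + 1949.0 = 2415.1
Net primary income = 1062.1 - 479.8 = 582.3
Net secondary income = 395.6 - 36.6 = 359.0
Current account = 2415.1 + 582.3 + 359.0 = 3356.4
Financial account = -(3356.4 + 139.5) = -3495.9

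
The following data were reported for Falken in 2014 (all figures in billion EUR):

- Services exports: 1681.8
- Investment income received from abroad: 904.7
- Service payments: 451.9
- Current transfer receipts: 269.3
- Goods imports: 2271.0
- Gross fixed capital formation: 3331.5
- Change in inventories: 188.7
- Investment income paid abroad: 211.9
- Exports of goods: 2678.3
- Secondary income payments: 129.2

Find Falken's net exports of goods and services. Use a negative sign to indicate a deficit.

Goods balance = 2678.3 - 2271.0 = 407.3
Services balance = 1681.8 - 451.9 = 1229.9
Trade balance (goods + services) = 407.3 + 1229.9 = 1637.2

1637.2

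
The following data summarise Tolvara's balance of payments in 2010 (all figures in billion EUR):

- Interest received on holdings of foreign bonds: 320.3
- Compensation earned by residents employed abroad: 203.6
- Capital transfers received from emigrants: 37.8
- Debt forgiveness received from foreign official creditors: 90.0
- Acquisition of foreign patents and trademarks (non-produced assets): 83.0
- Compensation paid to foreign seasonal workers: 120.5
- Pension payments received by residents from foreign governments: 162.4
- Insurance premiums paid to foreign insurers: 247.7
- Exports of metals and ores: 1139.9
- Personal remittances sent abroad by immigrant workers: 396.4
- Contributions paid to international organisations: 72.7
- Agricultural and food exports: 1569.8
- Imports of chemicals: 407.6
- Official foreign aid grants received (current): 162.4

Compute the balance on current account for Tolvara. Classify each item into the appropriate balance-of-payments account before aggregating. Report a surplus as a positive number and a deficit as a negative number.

2313.5

Goods: 1569.8 + 1139.9 - 407.6 = 2302.1
Services: -247.7
Primary income: 320.3 + 203.6 - 120.5 = 403.4
Secondary income: 162.4 + 162.4 - 396.4 - 72.7 = -144.3
Current account = 2302.1 + (-247.7) + 403.4 + (-144.3) = 2313.5
(Excluded from the current account — capital account: capital transfers received from emigrants 37.8, debt forgiveness received from foreign official creditors 90.0, acquisition of foreign patents and trademarks (non-produced assets) 83.0.)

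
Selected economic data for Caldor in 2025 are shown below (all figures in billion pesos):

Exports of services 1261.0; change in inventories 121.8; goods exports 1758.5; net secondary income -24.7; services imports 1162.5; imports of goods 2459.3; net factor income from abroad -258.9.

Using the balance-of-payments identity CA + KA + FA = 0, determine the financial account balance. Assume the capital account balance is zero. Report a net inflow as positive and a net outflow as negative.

Goods balance = 1758.5 - 2459.3 = -700.8
Services balance = 1261.0 - 1162.5 = 98.5
Trade balance (goods + services) = -700.8 + 98.5 = -602.3
Net primary income = -258.9
Net secondary income = -24.7
Current account = -602.3 + (-258.9) + (-24.7) = -885.9
Financial account = -(-885.9) = 885.9

885.9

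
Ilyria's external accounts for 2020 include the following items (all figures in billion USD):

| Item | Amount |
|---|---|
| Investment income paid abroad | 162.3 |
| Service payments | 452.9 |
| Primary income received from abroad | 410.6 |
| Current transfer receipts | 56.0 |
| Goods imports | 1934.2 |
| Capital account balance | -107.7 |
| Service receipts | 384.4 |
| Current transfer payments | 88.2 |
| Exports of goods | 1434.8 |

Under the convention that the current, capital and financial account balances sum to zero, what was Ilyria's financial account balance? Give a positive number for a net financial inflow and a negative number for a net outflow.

Goods balance = 1434.8 - 1934.2 = -499.4
Services balance = 384.4 - 452.9 = -68.5
Trade balance (goods + services) = -499.4 + (-68.5) = -567.9
Net primary income = 410.6 - 162.3 = 248.3
Net secondary income = 56.0 - 88.2 = -32.2
Current account = -567.9 + 248.3 + (-32.2) = -351.8
Financial account = -(-351.8 + (-107.7)) = 459.5

459.5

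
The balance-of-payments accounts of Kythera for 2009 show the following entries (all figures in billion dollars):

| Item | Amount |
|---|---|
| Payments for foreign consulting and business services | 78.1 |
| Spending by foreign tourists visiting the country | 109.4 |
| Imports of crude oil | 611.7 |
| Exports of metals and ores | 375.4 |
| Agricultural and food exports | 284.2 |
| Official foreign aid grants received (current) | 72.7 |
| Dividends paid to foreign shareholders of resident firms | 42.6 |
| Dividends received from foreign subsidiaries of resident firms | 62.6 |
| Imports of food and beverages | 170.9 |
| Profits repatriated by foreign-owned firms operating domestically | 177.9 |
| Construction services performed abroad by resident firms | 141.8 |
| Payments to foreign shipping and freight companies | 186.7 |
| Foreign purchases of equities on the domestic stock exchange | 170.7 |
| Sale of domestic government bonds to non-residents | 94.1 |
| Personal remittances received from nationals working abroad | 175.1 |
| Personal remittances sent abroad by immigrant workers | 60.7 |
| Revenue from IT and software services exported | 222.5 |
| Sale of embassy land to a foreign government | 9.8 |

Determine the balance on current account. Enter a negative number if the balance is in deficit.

Goods: -611.7 - 170.9 + 284.2 + 375.4 = -123.0
Services: 109.4 - 186.7 + 222.5 + 141.8 - 78.1 = 208.9
Primary income: -177.9 + 62.6 - 42.6 = -157.9
Secondary income: 175.1 - 60.7 + 72.7 = 187.1
Current account = (-123.0) + 208.9 + (-157.9) + 187.1 = 115.1
(Excluded from the current account — financial account: foreign purchases of equities on the domestic stock exchange 170.7, sale of domestic government bonds to non-residents 94.1; capital account: sale of embassy land to a foreign government 9.8.)

115.1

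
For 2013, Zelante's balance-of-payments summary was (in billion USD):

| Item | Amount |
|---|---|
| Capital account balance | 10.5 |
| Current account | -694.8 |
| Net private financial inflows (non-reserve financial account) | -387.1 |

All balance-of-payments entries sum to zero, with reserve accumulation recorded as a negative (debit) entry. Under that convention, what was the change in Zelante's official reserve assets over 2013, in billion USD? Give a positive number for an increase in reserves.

Official reserve transactions balance = -((-694.8) + 10.5 + (-387.1)) = 1071.4
An accumulation of reserves is recorded as a debit (negative entry), so the change in the stock of reserves is the negative of that balance.
Change in official reserves = -(1071.4) = -1071.4

-1071.4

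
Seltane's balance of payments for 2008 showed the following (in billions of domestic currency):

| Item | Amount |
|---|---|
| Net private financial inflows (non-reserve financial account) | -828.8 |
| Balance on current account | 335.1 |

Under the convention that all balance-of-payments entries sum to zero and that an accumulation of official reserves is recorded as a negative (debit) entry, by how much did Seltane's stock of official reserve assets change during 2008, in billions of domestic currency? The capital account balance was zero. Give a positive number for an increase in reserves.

Official reserve transactions balance = -(335.1 + (-828.8)) = 493.7
An accumulation of reserves is recorded as a debit (negative entry), so the change in the stock of reserves is the negative of that balance.
Change in official reserves = -(493.7) = -493.7

-493.7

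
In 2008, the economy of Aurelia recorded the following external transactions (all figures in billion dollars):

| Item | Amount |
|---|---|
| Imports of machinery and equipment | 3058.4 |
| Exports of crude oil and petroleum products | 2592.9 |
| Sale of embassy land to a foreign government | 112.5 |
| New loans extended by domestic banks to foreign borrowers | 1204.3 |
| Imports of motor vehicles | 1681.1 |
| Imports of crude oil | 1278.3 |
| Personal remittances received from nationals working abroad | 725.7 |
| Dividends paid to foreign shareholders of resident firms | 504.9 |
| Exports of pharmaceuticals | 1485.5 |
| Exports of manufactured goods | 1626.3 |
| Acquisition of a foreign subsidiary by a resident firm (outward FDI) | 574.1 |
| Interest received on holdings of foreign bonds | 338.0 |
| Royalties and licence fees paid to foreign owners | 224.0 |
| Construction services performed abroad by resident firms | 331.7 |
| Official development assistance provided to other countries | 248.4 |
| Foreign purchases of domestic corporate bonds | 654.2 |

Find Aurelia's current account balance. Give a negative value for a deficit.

Goods: -1681.1 + 2592.9 - 1278.3 - 3058.4 + 1626.3 + 1485.5 = -313.1
Services: 331.7 - 224.0 = 107.7
Primary income: 338.0 - 504.9 = -166.9
Secondary income: -248.4 + 725.7 = 477.3
Current account = (-313.1) + 107.7 + (-166.9) + 477.3 = 105.0
(Excluded from the current account — capital account: sale of embassy land to a foreign government 112.5; financial account: new loans extended by domestic banks to foreign borrowers 1204.3, acquisition of a foreign subsidiary by a resident firm (outward FDI) 574.1, foreign purchases of domestic corporate bonds 654.2.)

105.0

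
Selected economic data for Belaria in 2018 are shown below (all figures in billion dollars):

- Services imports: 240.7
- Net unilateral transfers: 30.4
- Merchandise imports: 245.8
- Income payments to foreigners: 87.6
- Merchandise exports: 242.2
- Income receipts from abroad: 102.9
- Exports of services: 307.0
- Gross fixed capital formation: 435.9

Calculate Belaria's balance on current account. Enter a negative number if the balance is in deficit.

108.4

Goods balance = 242.2 - 245.8 = -3.6
Services balance = 307.0 - 240.7 = 66.3
Trade balance (goods + services) = -3.6 + 66.3 = 62.7
Net primary income = 102.9 - 87.6 = 15.3
Net secondary income = 30.4
Current account = 62.7 + 15.3 + 30.4 = 108.4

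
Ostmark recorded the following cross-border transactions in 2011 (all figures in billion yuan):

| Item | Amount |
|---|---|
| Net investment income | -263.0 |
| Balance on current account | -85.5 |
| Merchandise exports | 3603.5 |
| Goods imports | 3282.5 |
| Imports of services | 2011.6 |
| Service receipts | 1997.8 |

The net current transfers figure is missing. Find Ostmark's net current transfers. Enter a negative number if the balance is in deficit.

-129.7

Current account = goods balance + services balance + net primary income + net secondary income
Sum of the known components = 44.2
Net current transfers = CA - (known components) = -85.5 - 44.2 = -129.7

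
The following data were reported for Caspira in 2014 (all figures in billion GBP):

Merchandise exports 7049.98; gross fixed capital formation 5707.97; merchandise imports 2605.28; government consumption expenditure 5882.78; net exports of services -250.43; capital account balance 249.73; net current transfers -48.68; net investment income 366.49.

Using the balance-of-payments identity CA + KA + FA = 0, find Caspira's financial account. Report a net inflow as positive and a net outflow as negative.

Goods balance = 7049.98 - 2605.28 = 4444.70
Services balance = -250.43
Trade balance (goods + services) = 4444.70 + (-250.43) = 4194.27
Net primary income = 366.49
Net secondary income = -48.68
Current account = 4194.27 + 366.49 + (-48.68) = 4512.08
Financial account = -(4512.08 + 249.73) = -4761.81

-4761.81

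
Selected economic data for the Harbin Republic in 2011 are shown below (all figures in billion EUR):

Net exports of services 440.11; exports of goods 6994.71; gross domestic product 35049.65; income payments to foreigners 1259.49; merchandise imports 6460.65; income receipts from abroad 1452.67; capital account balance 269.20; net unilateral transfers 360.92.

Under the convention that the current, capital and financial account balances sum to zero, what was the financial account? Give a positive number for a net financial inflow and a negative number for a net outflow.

-1797.47

Goods balance = 6994.71 - 6460.65 = 534.06
Services balance = 440.11
Trade balance (goods + services) = 534.06 + 440.11 = 974.17
Net primary income = 1452.67 - 1259.49 = 193.18
Net secondary income = 360.92
Current account = 974.17 + 193.18 + 360.92 = 1528.27
Financial account = -(1528.27 + 269.20) = -1797.47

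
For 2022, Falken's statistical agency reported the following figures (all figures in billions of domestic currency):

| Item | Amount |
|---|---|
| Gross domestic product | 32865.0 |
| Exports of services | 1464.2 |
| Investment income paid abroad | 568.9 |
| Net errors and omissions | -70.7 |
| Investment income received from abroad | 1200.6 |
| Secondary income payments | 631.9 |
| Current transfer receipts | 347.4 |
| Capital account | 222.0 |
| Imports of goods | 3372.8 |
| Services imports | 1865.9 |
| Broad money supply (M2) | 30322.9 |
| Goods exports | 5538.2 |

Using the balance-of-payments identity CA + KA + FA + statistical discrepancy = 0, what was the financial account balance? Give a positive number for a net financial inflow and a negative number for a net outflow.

Goods balance = 5538.2 - 3372.8 = 2165.4
Services balance = 1464.2 - 1865.9 = -401.7
Trade balance (goods + services) = 2165.4 + (-401.7) = 1763.7
Net primary income = 1200.6 - 568.9 = 631.7
Net secondary income = 347.4 - 631.9 = -284.5
Current account = 1763.7 + 631.7 + (-284.5) = 2110.9
Financial account = -(2110.9 + 222.0 + (-70.7)) = -2262.2

-2262.2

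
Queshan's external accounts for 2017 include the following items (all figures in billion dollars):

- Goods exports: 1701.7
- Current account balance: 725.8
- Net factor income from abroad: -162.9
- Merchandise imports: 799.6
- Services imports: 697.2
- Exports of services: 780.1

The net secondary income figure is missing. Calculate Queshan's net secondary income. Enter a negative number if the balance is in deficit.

-96.3

Current account = goods balance + services balance + net primary income + net secondary income
Sum of the known components = 822.1
Net secondary income = CA - (known components) = 725.8 - 822.1 = -96.3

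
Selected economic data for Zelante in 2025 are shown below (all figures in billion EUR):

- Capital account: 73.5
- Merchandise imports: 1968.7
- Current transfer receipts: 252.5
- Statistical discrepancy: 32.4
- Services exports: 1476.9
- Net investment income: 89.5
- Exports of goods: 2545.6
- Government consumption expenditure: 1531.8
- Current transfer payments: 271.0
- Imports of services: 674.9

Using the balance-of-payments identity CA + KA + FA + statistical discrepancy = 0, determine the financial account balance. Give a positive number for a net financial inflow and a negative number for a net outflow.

Goods balance = 2545.6 - 1968.7 = 576.9
Services balance = 1476.9 - 674.9 = 802.0
Trade balance (goods + services) = 576.9 + 802.0 = 1378.9
Net primary income = 89.5
Net secondary income = 252.5 - 271.0 = -18.5
Current account = 1378.9 + 89.5 + (-18.5) = 1449.9
Financial account = -(1449.9 + 73.5 + 32.4) = -1555.8

-1555.8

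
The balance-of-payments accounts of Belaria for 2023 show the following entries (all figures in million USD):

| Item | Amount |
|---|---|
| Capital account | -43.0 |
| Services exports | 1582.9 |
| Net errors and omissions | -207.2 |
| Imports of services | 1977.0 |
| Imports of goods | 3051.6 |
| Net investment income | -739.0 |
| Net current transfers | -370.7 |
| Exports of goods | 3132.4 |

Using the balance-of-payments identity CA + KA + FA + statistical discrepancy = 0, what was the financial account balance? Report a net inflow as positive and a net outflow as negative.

1673.2

Goods balance = 3132.4 - 3051.6 = 80.8
Services balance = 1582.9 - 1977.0 = -394.1
Trade balance (goods + services) = 80.8 + (-394.1) = -313.3
Net primary income = -739.0
Net secondary income = -370.7
Current account = -313.3 + (-739.0) + (-370.7) = -1423.0
Financial account = -(-1423.0 + (-43.0) + (-207.2)) = 1673.2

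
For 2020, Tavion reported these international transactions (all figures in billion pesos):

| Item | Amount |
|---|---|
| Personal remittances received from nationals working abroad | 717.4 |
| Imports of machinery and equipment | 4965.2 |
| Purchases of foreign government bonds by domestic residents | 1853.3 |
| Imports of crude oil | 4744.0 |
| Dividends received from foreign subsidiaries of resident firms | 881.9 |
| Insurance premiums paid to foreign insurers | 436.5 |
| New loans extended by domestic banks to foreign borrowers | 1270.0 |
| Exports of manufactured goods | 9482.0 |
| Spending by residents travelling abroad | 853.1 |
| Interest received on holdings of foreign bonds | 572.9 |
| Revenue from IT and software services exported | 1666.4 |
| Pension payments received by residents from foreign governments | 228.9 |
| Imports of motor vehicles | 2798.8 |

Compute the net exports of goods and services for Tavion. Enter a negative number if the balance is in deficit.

Goods: -4744.0 - 4965.2 + 9482.0 - 2798.8 = -3026.0
Services: -436.5 + 1666.4 - 853.1 = 376.8
Trade balance = -3026.0 + 376.8 = -2649.2
(Excluded from the trade balance — secondary income: personal remittances received from nationals working abroad 717.4, pension payments received by residents from foreign governments 228.9; financial account: purchases of foreign government bonds by domestic residents 1853.3, new loans extended by domestic banks to foreign borrowers 1270.0; primary income: dividends received from foreign subsidiaries of resident firms 881.9, interest received on holdings of foreign bonds 572.9.)

-2649.2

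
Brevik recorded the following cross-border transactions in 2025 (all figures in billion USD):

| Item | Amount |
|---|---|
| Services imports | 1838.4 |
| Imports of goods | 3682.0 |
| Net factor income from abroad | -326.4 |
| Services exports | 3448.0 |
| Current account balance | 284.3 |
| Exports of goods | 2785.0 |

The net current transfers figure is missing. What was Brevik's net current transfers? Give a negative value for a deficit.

-101.9

Current account = goods balance + services balance + net primary income + net secondary income
Sum of the known components = 386.2
Net current transfers = CA - (known components) = 284.3 - 386.2 = -101.9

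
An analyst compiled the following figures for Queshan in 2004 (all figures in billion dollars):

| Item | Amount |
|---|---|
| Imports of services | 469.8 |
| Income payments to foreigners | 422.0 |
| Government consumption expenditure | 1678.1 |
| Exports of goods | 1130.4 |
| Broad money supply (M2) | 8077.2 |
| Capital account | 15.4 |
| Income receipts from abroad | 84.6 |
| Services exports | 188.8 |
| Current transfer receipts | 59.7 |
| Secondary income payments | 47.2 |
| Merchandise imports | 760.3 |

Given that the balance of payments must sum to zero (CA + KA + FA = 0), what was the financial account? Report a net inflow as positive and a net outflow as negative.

220.4

Goods balance = 1130.4 - 760.3 = 370.1
Services balance = 188.8 - 469.8 = -281.0
Trade balance (goods + services) = 370.1 + (-281.0) = 89.1
Net primary income = 84.6 - 422.0 = -337.4
Net secondary income = 59.7 - 47.2 = 12.5
Current account = 89.1 + (-337.4) + 12.5 = -235.8
Financial account = -(-235.8 + 15.4) = 220.4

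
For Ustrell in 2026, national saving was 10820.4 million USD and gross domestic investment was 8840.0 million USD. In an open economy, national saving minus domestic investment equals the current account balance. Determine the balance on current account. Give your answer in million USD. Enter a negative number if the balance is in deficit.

S - I = CA (net lending to the rest of the world).
CA = S - I = 10820.4 - 8840.0 = 1980.4

1980.4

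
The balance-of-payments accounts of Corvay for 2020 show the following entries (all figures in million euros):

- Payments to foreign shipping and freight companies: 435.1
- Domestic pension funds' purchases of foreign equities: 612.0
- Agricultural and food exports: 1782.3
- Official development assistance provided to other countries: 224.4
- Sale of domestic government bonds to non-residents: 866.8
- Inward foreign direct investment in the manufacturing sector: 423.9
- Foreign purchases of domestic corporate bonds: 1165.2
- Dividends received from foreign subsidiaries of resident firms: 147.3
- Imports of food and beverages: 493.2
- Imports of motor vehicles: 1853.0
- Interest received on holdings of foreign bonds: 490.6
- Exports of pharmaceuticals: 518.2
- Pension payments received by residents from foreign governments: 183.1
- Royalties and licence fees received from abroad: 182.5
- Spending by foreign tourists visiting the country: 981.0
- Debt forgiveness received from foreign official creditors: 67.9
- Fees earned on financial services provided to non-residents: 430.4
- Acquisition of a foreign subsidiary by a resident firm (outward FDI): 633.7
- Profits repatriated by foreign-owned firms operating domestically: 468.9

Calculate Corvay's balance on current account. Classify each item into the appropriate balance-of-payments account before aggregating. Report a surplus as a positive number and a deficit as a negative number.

1240.8

Goods: 1782.3 - 493.2 + 518.2 - 1853.0 = -45.7
Services: 430.4 - 435.1 + 182.5 + 981.0 = 1158.8
Primary income: -468.9 + 147.3 + 490.6 = 169.0
Secondary income: 183.1 - 224.4 = -41.3
Current account = (-45.7) + 1158.8 + 169.0 + (-41.3) = 1240.8
(Excluded from the current account — financial account: domestic pension funds' purchases of foreign equities 612.0, sale of domestic government bonds to non-residents 866.8, inward foreign direct investment in the manufacturing sector 423.9, foreign purchases of domestic corporate bonds 1165.2, acquisition of a foreign subsidiary by a resident firm (outward FDI) 633.7; capital account: debt forgiveness received from foreign official creditors 67.9.)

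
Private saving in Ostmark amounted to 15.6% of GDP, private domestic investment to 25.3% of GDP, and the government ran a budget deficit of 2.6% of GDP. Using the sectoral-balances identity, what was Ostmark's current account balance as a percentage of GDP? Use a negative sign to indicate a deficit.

By the sectoral-balances identity, CA = (S_private - I) + (T - G).
Private balance = 15.6 - 25.3 = -9.7
Government balance (T - G) = -2.6
CA = -9.7 + (-2.6) = -12.3

-12.3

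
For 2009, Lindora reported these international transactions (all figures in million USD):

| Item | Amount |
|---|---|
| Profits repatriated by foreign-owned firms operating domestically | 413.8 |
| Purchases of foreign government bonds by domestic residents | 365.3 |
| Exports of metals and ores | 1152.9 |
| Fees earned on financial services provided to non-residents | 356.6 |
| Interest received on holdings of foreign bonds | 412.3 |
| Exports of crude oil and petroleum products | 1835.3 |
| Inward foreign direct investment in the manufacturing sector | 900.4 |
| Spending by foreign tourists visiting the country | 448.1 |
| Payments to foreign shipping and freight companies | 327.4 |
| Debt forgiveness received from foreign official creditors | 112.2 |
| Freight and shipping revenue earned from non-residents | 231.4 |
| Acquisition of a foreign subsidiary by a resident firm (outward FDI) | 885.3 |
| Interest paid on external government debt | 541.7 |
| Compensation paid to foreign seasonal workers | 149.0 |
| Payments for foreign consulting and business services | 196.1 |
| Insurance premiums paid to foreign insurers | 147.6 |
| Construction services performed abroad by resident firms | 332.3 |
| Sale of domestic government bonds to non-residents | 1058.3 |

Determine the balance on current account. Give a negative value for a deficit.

Goods: 1152.9 + 1835.3 = 2988.2
Services: 448.1 + 356.6 + 231.4 - 327.4 - 196.1 - 147.6 + 332.3 = 697.3
Primary income: 412.3 - 149.0 - 413.8 - 541.7 = -692.2
Current account = 2988.2 + 697.3 + (-692.2) = 2993.3
(Excluded from the current account — financial account: purchases of foreign government bonds by domestic residents 365.3, inward foreign direct investment in the manufacturing sector 900.4, acquisition of a foreign subsidiary by a resident firm (outward FDI) 885.3, sale of domestic government bonds to non-residents 1058.3; capital account: debt forgiveness received from foreign official creditors 112.2.)

2993.3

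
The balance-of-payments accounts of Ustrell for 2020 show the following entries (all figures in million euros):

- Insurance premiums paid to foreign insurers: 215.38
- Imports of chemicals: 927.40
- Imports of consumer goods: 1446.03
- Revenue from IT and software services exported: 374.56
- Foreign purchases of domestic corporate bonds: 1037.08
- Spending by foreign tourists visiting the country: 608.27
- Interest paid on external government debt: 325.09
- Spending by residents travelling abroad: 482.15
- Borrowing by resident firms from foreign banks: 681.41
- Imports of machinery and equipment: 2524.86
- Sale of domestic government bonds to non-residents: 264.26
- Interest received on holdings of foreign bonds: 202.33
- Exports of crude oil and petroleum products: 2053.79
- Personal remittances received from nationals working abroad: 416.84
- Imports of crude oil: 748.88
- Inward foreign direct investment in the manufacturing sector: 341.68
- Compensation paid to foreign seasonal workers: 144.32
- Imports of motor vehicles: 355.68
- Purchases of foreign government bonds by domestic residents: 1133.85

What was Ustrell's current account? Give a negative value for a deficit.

-3514.00

Goods: -2524.86 - 355.68 - 1446.03 + 2053.79 - 748.88 - 927.40 = -3949.06
Services: 608.27 - 215.38 + 374.56 - 482.15 = 285.30
Primary income: -144.32 - 325.09 + 202.33 = -267.08
Secondary income: 416.84
Current account = (-3949.06) + 285.30 + (-267.08) + 416.84 = -3514.00
(Excluded from the current account — financial account: foreign purchases of domestic corporate bonds 1037.08, borrowing by resident firms from foreign banks 681.41, sale of domestic government bonds to non-residents 264.26, inward foreign direct investment in the manufacturing sector 341.68, purchases of foreign government bonds by domestic residents 1133.85.)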